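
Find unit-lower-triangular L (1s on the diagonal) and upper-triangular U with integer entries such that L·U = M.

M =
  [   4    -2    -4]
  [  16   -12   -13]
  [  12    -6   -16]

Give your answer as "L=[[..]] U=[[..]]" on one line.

  row1 -= 4·row0 → [0,-4,3]
  row2 -= 3·row0 → [0,0,-4]
  row2 -= 0·row1 → [0,0,-4]

L=[[1,0,0],[4,1,0],[3,0,1]] U=[[4,-2,-4],[0,-4,3],[0,0,-4]]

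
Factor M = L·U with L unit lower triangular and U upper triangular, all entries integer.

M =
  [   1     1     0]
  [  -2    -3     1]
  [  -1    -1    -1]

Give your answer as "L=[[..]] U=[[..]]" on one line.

  row1 -= -2·row0 → [0,-1,1]
  row2 -= -1·row0 → [0,0,-1]
  row2 -= 0·row1 → [0,0,-1]

L=[[1,0,0],[-2,1,0],[-1,0,1]] U=[[1,1,0],[0,-1,1],[0,0,-1]]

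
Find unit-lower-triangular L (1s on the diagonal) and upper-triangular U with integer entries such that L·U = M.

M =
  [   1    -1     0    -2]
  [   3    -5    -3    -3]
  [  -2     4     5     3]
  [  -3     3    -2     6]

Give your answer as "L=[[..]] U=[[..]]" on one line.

  row1 -= 3·row0 → [0,-2,-3,3]
  row2 -= -2·row0 → [0,2,5,-1]
  row3 -= -3·row0 → [0,0,-2,0]
  row2 -= -1·row1 → [0,0,2,2]
  row3 -= 0·row1 → [0,0,-2,0]
  row3 -= -1·row2 → [0,0,0,2]

L=[[1,0,0,0],[3,1,0,0],[-2,-1,1,0],[-3,0,-1,1]] U=[[1,-1,0,-2],[0,-2,-3,3],[0,0,2,2],[0,0,0,2]]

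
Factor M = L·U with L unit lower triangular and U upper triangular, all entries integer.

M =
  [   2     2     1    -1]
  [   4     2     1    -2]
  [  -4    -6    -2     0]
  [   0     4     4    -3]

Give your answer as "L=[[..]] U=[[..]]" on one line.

  R1 -= 2·R0 → [0,-2,-1,0]
  R2 -= -2·R0 → [0,-2,0,-2]
  R3 -= 0·R0 → [0,4,4,-3]
  R2 -= 1·R1 → [0,0,1,-2]
  R3 -= -2·R1 → [0,0,2,-3]
  R3 -= 2·R2 → [0,0,0,1]

L=[[1,0,0,0],[2,1,0,0],[-2,1,1,0],[0,-2,2,1]] U=[[2,2,1,-1],[0,-2,-1,0],[0,0,1,-2],[0,0,0,1]]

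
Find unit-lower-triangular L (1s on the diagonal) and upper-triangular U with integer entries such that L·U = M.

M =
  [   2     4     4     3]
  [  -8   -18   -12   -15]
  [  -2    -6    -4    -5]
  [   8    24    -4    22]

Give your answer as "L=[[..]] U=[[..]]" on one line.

  R1 -= -4·R0 → [0,-2,4,-3]
  R2 -= -1·R0 → [0,-2,0,-2]
  R3 -= 4·R0 → [0,8,-20,10]
  R2 -= 1·R1 → [0,0,-4,1]
  R3 -= -4·R1 → [0,0,-4,-2]
  R3 -= 1·R2 → [0,0,0,-3]

L=[[1,0,0,0],[-4,1,0,0],[-1,1,1,0],[4,-4,1,1]] U=[[2,4,4,3],[0,-2,4,-3],[0,0,-4,1],[0,0,0,-3]]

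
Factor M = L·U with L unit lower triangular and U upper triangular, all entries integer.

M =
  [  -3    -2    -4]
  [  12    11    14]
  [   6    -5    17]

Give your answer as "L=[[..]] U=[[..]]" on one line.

  R1 -= -4·R0 → [0,3,-2]
  R2 -= -2·R0 → [0,-9,9]
  R2 -= -3·R1 → [0,0,3]

L=[[1,0,0],[-4,1,0],[-2,-3,1]] U=[[-3,-2,-4],[0,3,-2],[0,0,3]]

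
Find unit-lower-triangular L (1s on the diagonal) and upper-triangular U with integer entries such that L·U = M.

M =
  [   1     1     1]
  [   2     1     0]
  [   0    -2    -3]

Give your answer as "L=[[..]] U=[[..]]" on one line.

  R1 -= 2·R0 → [0,-1,-2]
  R2 -= 0·R0 → [0,-2,-3]
  R2 -= 2·R1 → [0,0,1]

L=[[1,0,0],[2,1,0],[0,2,1]] U=[[1,1,1],[0,-1,-2],[0,0,1]]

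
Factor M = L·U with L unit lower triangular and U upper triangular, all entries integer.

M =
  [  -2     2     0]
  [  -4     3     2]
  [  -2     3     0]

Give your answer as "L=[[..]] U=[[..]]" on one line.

  r1 -= 2·r0 → [0,-1,2]
  r2 -= 1·r0 → [0,1,0]
  r2 -= -1·r1 → [0,0,2]

L=[[1,0,0],[2,1,0],[1,-1,1]] U=[[-2,2,0],[0,-1,2],[0,0,2]]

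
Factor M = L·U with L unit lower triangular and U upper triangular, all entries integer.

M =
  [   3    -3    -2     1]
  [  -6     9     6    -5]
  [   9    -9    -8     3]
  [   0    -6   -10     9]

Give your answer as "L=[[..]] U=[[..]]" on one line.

  r1 -= -2·r0 → [0,3,2,-3]
  r2 -= 3·r0 → [0,0,-2,0]
  r3 -= 0·r0 → [0,-6,-10,9]
  r2 -= 0·r1 → [0,0,-2,0]
  r3 -= -2·r1 → [0,0,-6,3]
  r3 -= 3·r2 → [0,0,0,3]

L=[[1,0,0,0],[-2,1,0,0],[3,0,1,0],[0,-2,3,1]] U=[[3,-3,-2,1],[0,3,2,-3],[0,0,-2,0],[0,0,0,3]]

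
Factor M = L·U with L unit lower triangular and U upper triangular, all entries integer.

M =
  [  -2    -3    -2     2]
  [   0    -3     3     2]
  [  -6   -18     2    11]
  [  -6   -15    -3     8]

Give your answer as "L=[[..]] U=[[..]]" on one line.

L=[[1,0,0,0],[0,1,0,0],[3,3,1,0],[3,2,3,1]] U=[[-2,-3,-2,2],[0,-3,3,2],[0,0,-1,-1],[0,0,0,1]]

  R1 -= 0·R0 → [0,-3,3,2]
  R2 -= 3·R0 → [0,-9,8,5]
  R3 -= 3·R0 → [0,-6,3,2]
  R2 -= 3·R1 → [0,0,-1,-1]
  R3 -= 2·R1 → [0,0,-3,-2]
  R3 -= 3·R2 → [0,0,0,1]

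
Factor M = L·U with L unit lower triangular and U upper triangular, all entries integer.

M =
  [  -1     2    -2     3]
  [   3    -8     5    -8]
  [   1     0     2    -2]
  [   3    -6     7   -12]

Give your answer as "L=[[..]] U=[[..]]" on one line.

L=[[1,0,0,0],[-3,1,0,0],[-1,-1,1,0],[-3,0,-1,1]] U=[[-1,2,-2,3],[0,-2,-1,1],[0,0,-1,2],[0,0,0,-1]]

  R1 -= -3·R0 → [0,-2,-1,1]
  R2 -= -1·R0 → [0,2,0,1]
  R3 -= -3·R0 → [0,0,1,-3]
  R2 -= -1·R1 → [0,0,-1,2]
  R3 -= 0·R1 → [0,0,1,-3]
  R3 -= -1·R2 → [0,0,0,-1]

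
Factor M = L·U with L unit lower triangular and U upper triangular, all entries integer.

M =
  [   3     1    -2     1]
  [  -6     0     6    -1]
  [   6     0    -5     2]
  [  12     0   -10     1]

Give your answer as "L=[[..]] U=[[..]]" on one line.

L=[[1,0,0,0],[-2,1,0,0],[2,-1,1,0],[4,-2,2,1]] U=[[3,1,-2,1],[0,2,2,1],[0,0,1,1],[0,0,0,-3]]

  r1 -= -2·r0 → [0,2,2,1]
  r2 -= 2·r0 → [0,-2,-1,0]
  r3 -= 4·r0 → [0,-4,-2,-3]
  r2 -= -1·r1 → [0,0,1,1]
  r3 -= -2·r1 → [0,0,2,-1]
  r3 -= 2·r2 → [0,0,0,-3]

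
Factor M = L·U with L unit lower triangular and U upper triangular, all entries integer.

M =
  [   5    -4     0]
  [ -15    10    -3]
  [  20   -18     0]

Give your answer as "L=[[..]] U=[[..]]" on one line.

  R1 -= -3·R0 → [0,-2,-3]
  R2 -= 4·R0 → [0,-2,0]
  R2 -= 1·R1 → [0,0,3]

L=[[1,0,0],[-3,1,0],[4,1,1]] U=[[5,-4,0],[0,-2,-3],[0,0,3]]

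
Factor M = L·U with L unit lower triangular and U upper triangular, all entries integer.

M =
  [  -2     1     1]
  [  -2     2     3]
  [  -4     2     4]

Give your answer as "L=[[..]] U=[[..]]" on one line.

L=[[1,0,0],[1,1,0],[2,0,1]] U=[[-2,1,1],[0,1,2],[0,0,2]]

  row1 -= 1·row0 → [0,1,2]
  row2 -= 2·row0 → [0,0,2]
  row2 -= 0·row1 → [0,0,2]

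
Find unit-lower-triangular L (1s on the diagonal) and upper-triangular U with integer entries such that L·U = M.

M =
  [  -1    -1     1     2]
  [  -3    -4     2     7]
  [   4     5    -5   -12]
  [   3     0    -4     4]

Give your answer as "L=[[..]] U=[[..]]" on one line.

  r1 -= 3·r0 → [0,-1,-1,1]
  r2 -= -4·r0 → [0,1,-1,-4]
  r3 -= -3·r0 → [0,-3,-1,10]
  r2 -= -1·r1 → [0,0,-2,-3]
  r3 -= 3·r1 → [0,0,2,7]
  r3 -= -1·r2 → [0,0,0,4]

L=[[1,0,0,0],[3,1,0,0],[-4,-1,1,0],[-3,3,-1,1]] U=[[-1,-1,1,2],[0,-1,-1,1],[0,0,-2,-3],[0,0,0,4]]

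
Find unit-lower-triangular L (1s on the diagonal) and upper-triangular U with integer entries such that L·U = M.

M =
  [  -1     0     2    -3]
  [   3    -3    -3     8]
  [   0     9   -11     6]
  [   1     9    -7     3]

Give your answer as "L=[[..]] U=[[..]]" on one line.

L=[[1,0,0,0],[-3,1,0,0],[0,-3,1,0],[-1,-3,-2,1]] U=[[-1,0,2,-3],[0,-3,3,-1],[0,0,-2,3],[0,0,0,3]]

  row1 -= -3·row0 → [0,-3,3,-1]
  row2 -= 0·row0 → [0,9,-11,6]
  row3 -= -1·row0 → [0,9,-5,0]
  row2 -= -3·row1 → [0,0,-2,3]
  row3 -= -3·row1 → [0,0,4,-3]
  row3 -= -2·row2 → [0,0,0,3]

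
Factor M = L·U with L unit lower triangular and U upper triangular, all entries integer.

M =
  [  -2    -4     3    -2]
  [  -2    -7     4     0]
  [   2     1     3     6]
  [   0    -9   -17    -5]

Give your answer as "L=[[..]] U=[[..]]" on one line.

L=[[1,0,0,0],[1,1,0,0],[-1,1,1,0],[0,3,-4,1]] U=[[-2,-4,3,-2],[0,-3,1,2],[0,0,5,2],[0,0,0,-3]]

  R1 -= 1·R0 → [0,-3,1,2]
  R2 -= -1·R0 → [0,-3,6,4]
  R3 -= 0·R0 → [0,-9,-17,-5]
  R2 -= 1·R1 → [0,0,5,2]
  R3 -= 3·R1 → [0,0,-20,-11]
  R3 -= -4·R2 → [0,0,0,-3]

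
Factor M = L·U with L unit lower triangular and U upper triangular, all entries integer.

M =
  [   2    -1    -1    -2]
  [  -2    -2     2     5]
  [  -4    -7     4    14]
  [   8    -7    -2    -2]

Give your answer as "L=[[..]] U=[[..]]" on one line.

L=[[1,0,0,0],[-1,1,0,0],[-2,3,1,0],[4,1,-1,1]] U=[[2,-1,-1,-2],[0,-3,1,3],[0,0,-1,1],[0,0,0,4]]

  R1 -= -1·R0 → [0,-3,1,3]
  R2 -= -2·R0 → [0,-9,2,10]
  R3 -= 4·R0 → [0,-3,2,6]
  R2 -= 3·R1 → [0,0,-1,1]
  R3 -= 1·R1 → [0,0,1,3]
  R3 -= -1·R2 → [0,0,0,4]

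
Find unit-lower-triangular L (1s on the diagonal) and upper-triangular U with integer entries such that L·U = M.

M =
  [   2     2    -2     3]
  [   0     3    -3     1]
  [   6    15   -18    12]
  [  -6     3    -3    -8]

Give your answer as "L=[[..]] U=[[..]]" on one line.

L=[[1,0,0,0],[0,1,0,0],[3,3,1,0],[-3,3,0,1]] U=[[2,2,-2,3],[0,3,-3,1],[0,0,-3,0],[0,0,0,-2]]

  row1 -= 0·row0 → [0,3,-3,1]
  row2 -= 3·row0 → [0,9,-12,3]
  row3 -= -3·row0 → [0,9,-9,1]
  row2 -= 3·row1 → [0,0,-3,0]
  row3 -= 3·row1 → [0,0,0,-2]
  row3 -= 0·row2 → [0,0,0,-2]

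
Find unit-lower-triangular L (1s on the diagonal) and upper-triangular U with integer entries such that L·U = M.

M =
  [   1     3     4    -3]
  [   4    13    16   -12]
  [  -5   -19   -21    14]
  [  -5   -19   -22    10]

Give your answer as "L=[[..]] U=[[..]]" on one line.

  R1 -= 4·R0 → [0,1,0,0]
  R2 -= -5·R0 → [0,-4,-1,-1]
  R3 -= -5·R0 → [0,-4,-2,-5]
  R2 -= -4·R1 → [0,0,-1,-1]
  R3 -= -4·R1 → [0,0,-2,-5]
  R3 -= 2·R2 → [0,0,0,-3]

L=[[1,0,0,0],[4,1,0,0],[-5,-4,1,0],[-5,-4,2,1]] U=[[1,3,4,-3],[0,1,0,0],[0,0,-1,-1],[0,0,0,-3]]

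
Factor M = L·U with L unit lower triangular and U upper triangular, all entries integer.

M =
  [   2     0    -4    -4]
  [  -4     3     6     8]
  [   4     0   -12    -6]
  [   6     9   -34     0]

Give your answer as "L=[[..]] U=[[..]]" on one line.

  r1 -= -2·r0 → [0,3,-2,0]
  r2 -= 2·r0 → [0,0,-4,2]
  r3 -= 3·r0 → [0,9,-22,12]
  r2 -= 0·r1 → [0,0,-4,2]
  r3 -= 3·r1 → [0,0,-16,12]
  r3 -= 4·r2 → [0,0,0,4]

L=[[1,0,0,0],[-2,1,0,0],[2,0,1,0],[3,3,4,1]] U=[[2,0,-4,-4],[0,3,-2,0],[0,0,-4,2],[0,0,0,4]]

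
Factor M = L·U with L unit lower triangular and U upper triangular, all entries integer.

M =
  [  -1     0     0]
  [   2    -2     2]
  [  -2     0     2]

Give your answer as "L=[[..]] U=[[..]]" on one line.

L=[[1,0,0],[-2,1,0],[2,0,1]] U=[[-1,0,0],[0,-2,2],[0,0,2]]

  R1 -= -2·R0 → [0,-2,2]
  R2 -= 2·R0 → [0,0,2]
  R2 -= 0·R1 → [0,0,2]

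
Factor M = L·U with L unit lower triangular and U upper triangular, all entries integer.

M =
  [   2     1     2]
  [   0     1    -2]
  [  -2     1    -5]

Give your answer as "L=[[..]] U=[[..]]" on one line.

L=[[1,0,0],[0,1,0],[-1,2,1]] U=[[2,1,2],[0,1,-2],[0,0,1]]

  R1 -= 0·R0 → [0,1,-2]
  R2 -= -1·R0 → [0,2,-3]
  R2 -= 2·R1 → [0,0,1]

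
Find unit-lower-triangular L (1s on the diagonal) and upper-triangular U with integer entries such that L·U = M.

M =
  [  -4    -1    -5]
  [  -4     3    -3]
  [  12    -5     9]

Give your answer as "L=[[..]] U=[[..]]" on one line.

L=[[1,0,0],[1,1,0],[-3,-2,1]] U=[[-4,-1,-5],[0,4,2],[0,0,-2]]

  R1 -= 1·R0 → [0,4,2]
  R2 -= -3·R0 → [0,-8,-6]
  R2 -= -2·R1 → [0,0,-2]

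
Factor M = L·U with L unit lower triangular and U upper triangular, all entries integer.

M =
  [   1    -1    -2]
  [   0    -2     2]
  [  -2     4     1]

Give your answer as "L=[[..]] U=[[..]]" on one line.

L=[[1,0,0],[0,1,0],[-2,-1,1]] U=[[1,-1,-2],[0,-2,2],[0,0,-1]]

  r1 -= 0·r0 → [0,-2,2]
  r2 -= -2·r0 → [0,2,-3]
  r2 -= -1·r1 → [0,0,-1]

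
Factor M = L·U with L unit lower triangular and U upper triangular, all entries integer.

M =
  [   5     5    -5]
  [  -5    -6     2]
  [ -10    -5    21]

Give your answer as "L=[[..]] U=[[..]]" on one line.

L=[[1,0,0],[-1,1,0],[-2,-5,1]] U=[[5,5,-5],[0,-1,-3],[0,0,-4]]

  r1 -= -1·r0 → [0,-1,-3]
  r2 -= -2·r0 → [0,5,11]
  r2 -= -5·r1 → [0,0,-4]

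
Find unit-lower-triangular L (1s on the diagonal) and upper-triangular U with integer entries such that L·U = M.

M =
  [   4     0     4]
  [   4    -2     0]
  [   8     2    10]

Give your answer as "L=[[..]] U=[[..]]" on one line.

L=[[1,0,0],[1,1,0],[2,-1,1]] U=[[4,0,4],[0,-2,-4],[0,0,-2]]

  R1 -= 1·R0 → [0,-2,-4]
  R2 -= 2·R0 → [0,2,2]
  R2 -= -1·R1 → [0,0,-2]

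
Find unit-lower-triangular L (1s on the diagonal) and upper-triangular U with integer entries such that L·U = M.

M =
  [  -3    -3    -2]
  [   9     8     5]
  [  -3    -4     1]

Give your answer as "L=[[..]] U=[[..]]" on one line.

L=[[1,0,0],[-3,1,0],[1,1,1]] U=[[-3,-3,-2],[0,-1,-1],[0,0,4]]

  r1 -= -3·r0 → [0,-1,-1]
  r2 -= 1·r0 → [0,-1,3]
  r2 -= 1·r1 → [0,0,4]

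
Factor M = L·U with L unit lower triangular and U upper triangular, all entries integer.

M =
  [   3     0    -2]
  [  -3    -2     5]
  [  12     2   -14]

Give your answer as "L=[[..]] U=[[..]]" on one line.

  R1 -= -1·R0 → [0,-2,3]
  R2 -= 4·R0 → [0,2,-6]
  R2 -= -1·R1 → [0,0,-3]

L=[[1,0,0],[-1,1,0],[4,-1,1]] U=[[3,0,-2],[0,-2,3],[0,0,-3]]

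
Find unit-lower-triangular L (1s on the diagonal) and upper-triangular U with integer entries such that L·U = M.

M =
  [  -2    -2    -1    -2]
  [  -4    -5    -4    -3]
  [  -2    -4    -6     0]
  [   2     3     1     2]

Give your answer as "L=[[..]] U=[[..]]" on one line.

L=[[1,0,0,0],[2,1,0,0],[1,2,1,0],[-1,-1,2,1]] U=[[-2,-2,-1,-2],[0,-1,-2,1],[0,0,-1,0],[0,0,0,1]]

  row1 -= 2·row0 → [0,-1,-2,1]
  row2 -= 1·row0 → [0,-2,-5,2]
  row3 -= -1·row0 → [0,1,0,0]
  row2 -= 2·row1 → [0,0,-1,0]
  row3 -= -1·row1 → [0,0,-2,1]
  row3 -= 2·row2 → [0,0,0,1]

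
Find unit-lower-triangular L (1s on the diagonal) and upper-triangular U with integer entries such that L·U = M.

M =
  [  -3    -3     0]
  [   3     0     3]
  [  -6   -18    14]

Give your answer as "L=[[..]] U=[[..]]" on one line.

L=[[1,0,0],[-1,1,0],[2,4,1]] U=[[-3,-3,0],[0,-3,3],[0,0,2]]

  r1 -= -1·r0 → [0,-3,3]
  r2 -= 2·r0 → [0,-12,14]
  r2 -= 4·r1 → [0,0,2]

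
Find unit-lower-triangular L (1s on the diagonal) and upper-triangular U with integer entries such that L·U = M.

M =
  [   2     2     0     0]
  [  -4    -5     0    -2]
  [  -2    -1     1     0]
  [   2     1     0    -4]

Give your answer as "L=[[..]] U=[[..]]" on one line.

L=[[1,0,0,0],[-2,1,0,0],[-1,-1,1,0],[1,1,0,1]] U=[[2,2,0,0],[0,-1,0,-2],[0,0,1,-2],[0,0,0,-2]]

  R1 -= -2·R0 → [0,-1,0,-2]
  R2 -= -1·R0 → [0,1,1,0]
  R3 -= 1·R0 → [0,-1,0,-4]
  R2 -= -1·R1 → [0,0,1,-2]
  R3 -= 1·R1 → [0,0,0,-2]
  R3 -= 0·R2 → [0,0,0,-2]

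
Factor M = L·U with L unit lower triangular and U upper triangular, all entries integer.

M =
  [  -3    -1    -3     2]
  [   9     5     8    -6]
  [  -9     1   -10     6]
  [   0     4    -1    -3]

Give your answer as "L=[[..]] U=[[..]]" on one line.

  row1 -= -3·row0 → [0,2,-1,0]
  row2 -= 3·row0 → [0,4,-1,0]
  row3 -= 0·row0 → [0,4,-1,-3]
  row2 -= 2·row1 → [0,0,1,0]
  row3 -= 2·row1 → [0,0,1,-3]
  row3 -= 1·row2 → [0,0,0,-3]

L=[[1,0,0,0],[-3,1,0,0],[3,2,1,0],[0,2,1,1]] U=[[-3,-1,-3,2],[0,2,-1,0],[0,0,1,0],[0,0,0,-3]]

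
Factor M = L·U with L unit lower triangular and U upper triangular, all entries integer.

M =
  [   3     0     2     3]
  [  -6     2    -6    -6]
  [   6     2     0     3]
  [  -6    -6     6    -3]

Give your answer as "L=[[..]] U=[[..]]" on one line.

  row1 -= -2·row0 → [0,2,-2,0]
  row2 -= 2·row0 → [0,2,-4,-3]
  row3 -= -2·row0 → [0,-6,10,3]
  row2 -= 1·row1 → [0,0,-2,-3]
  row3 -= -3·row1 → [0,0,4,3]
  row3 -= -2·row2 → [0,0,0,-3]

L=[[1,0,0,0],[-2,1,0,0],[2,1,1,0],[-2,-3,-2,1]] U=[[3,0,2,3],[0,2,-2,0],[0,0,-2,-3],[0,0,0,-3]]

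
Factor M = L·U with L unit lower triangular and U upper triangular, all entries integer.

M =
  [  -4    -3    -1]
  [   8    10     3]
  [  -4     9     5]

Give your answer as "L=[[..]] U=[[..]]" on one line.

  r1 -= -2·r0 → [0,4,1]
  r2 -= 1·r0 → [0,12,6]
  r2 -= 3·r1 → [0,0,3]

L=[[1,0,0],[-2,1,0],[1,3,1]] U=[[-4,-3,-1],[0,4,1],[0,0,3]]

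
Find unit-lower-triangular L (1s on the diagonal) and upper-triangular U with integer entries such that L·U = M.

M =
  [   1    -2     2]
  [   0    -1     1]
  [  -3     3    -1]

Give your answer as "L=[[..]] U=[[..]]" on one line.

L=[[1,0,0],[0,1,0],[-3,3,1]] U=[[1,-2,2],[0,-1,1],[0,0,2]]

  r1 -= 0·r0 → [0,-1,1]
  r2 -= -3·r0 → [0,-3,5]
  r2 -= 3·r1 → [0,0,2]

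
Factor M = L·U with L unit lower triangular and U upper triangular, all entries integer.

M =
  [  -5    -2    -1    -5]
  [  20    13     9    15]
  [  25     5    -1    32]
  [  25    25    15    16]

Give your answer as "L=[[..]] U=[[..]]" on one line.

  r1 -= -4·r0 → [0,5,5,-5]
  r2 -= -5·r0 → [0,-5,-6,7]
  r3 -= -5·r0 → [0,15,10,-9]
  r2 -= -1·r1 → [0,0,-1,2]
  r3 -= 3·r1 → [0,0,-5,6]
  r3 -= 5·r2 → [0,0,0,-4]

L=[[1,0,0,0],[-4,1,0,0],[-5,-1,1,0],[-5,3,5,1]] U=[[-5,-2,-1,-5],[0,5,5,-5],[0,0,-1,2],[0,0,0,-4]]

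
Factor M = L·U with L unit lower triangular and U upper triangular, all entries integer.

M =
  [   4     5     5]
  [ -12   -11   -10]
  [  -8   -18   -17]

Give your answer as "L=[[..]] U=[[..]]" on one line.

L=[[1,0,0],[-3,1,0],[-2,-2,1]] U=[[4,5,5],[0,4,5],[0,0,3]]

  row1 -= -3·row0 → [0,4,5]
  row2 -= -2·row0 → [0,-8,-7]
  row2 -= -2·row1 → [0,0,3]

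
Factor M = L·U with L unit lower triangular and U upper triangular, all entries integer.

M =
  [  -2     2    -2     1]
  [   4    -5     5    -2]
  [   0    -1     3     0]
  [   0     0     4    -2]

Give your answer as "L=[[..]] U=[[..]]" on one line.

  r1 -= -2·r0 → [0,-1,1,0]
  r2 -= 0·r0 → [0,-1,3,0]
  r3 -= 0·r0 → [0,0,4,-2]
  r2 -= 1·r1 → [0,0,2,0]
  r3 -= 0·r1 → [0,0,4,-2]
  r3 -= 2·r2 → [0,0,0,-2]

L=[[1,0,0,0],[-2,1,0,0],[0,1,1,0],[0,0,2,1]] U=[[-2,2,-2,1],[0,-1,1,0],[0,0,2,0],[0,0,0,-2]]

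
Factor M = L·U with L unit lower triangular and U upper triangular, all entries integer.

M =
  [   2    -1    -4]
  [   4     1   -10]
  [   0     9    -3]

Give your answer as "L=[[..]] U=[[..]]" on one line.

L=[[1,0,0],[2,1,0],[0,3,1]] U=[[2,-1,-4],[0,3,-2],[0,0,3]]

  r1 -= 2·r0 → [0,3,-2]
  r2 -= 0·r0 → [0,9,-3]
  r2 -= 3·r1 → [0,0,3]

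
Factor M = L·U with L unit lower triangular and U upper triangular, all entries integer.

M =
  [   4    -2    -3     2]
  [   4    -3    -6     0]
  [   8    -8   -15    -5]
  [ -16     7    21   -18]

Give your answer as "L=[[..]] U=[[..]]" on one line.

L=[[1,0,0,0],[1,1,0,0],[2,4,1,0],[-4,1,4,1]] U=[[4,-2,-3,2],[0,-1,-3,-2],[0,0,3,-1],[0,0,0,-4]]

  row1 -= 1·row0 → [0,-1,-3,-2]
  row2 -= 2·row0 → [0,-4,-9,-9]
  row3 -= -4·row0 → [0,-1,9,-10]
  row2 -= 4·row1 → [0,0,3,-1]
  row3 -= 1·row1 → [0,0,12,-8]
  row3 -= 4·row2 → [0,0,0,-4]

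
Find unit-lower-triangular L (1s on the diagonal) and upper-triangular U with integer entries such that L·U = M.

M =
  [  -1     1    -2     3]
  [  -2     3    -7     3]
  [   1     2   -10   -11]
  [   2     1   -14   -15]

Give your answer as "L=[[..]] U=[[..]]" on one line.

L=[[1,0,0,0],[2,1,0,0],[-1,3,1,0],[-2,3,3,1]] U=[[-1,1,-2,3],[0,1,-3,-3],[0,0,-3,1],[0,0,0,-3]]

  R1 -= 2·R0 → [0,1,-3,-3]
  R2 -= -1·R0 → [0,3,-12,-8]
  R3 -= -2·R0 → [0,3,-18,-9]
  R2 -= 3·R1 → [0,0,-3,1]
  R3 -= 3·R1 → [0,0,-9,0]
  R3 -= 3·R2 → [0,0,0,-3]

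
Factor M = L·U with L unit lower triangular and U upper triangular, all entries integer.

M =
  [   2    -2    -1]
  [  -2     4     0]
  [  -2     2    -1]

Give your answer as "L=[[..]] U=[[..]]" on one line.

L=[[1,0,0],[-1,1,0],[-1,0,1]] U=[[2,-2,-1],[0,2,-1],[0,0,-2]]

  row1 -= -1·row0 → [0,2,-1]
  row2 -= -1·row0 → [0,0,-2]
  row2 -= 0·row1 → [0,0,-2]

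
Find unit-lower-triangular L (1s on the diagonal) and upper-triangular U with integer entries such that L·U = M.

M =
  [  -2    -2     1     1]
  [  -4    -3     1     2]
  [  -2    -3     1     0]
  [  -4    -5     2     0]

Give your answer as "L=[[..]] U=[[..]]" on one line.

L=[[1,0,0,0],[2,1,0,0],[1,-1,1,0],[2,-1,1,1]] U=[[-2,-2,1,1],[0,1,-1,0],[0,0,-1,-1],[0,0,0,-1]]

  R1 -= 2·R0 → [0,1,-1,0]
  R2 -= 1·R0 → [0,-1,0,-1]
  R3 -= 2·R0 → [0,-1,0,-2]
  R2 -= -1·R1 → [0,0,-1,-1]
  R3 -= -1·R1 → [0,0,-1,-2]
  R3 -= 1·R2 → [0,0,0,-1]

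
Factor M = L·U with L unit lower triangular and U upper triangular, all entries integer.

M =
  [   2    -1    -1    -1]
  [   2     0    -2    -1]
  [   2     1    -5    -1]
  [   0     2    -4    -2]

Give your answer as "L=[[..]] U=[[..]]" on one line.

L=[[1,0,0,0],[1,1,0,0],[1,2,1,0],[0,2,1,1]] U=[[2,-1,-1,-1],[0,1,-1,0],[0,0,-2,0],[0,0,0,-2]]

  r1 -= 1·r0 → [0,1,-1,0]
  r2 -= 1·r0 → [0,2,-4,0]
  r3 -= 0·r0 → [0,2,-4,-2]
  r2 -= 2·r1 → [0,0,-2,0]
  r3 -= 2·r1 → [0,0,-2,-2]
  r3 -= 1·r2 → [0,0,0,-2]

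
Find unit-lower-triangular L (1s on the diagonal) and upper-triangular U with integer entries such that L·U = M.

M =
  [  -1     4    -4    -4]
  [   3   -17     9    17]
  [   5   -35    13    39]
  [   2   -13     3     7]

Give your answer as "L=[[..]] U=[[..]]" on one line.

L=[[1,0,0,0],[-3,1,0,0],[-5,3,1,0],[-2,1,-1,1]] U=[[-1,4,-4,-4],[0,-5,-3,5],[0,0,2,4],[0,0,0,-2]]

  row1 -= -3·row0 → [0,-5,-3,5]
  row2 -= -5·row0 → [0,-15,-7,19]
  row3 -= -2·row0 → [0,-5,-5,-1]
  row2 -= 3·row1 → [0,0,2,4]
  row3 -= 1·row1 → [0,0,-2,-6]
  row3 -= -1·row2 → [0,0,0,-2]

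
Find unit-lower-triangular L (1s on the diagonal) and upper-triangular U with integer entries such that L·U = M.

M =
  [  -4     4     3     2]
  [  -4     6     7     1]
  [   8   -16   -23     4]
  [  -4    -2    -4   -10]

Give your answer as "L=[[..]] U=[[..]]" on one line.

  row1 -= 1·row0 → [0,2,4,-1]
  row2 -= -2·row0 → [0,-8,-17,8]
  row3 -= 1·row0 → [0,-6,-7,-12]
  row2 -= -4·row1 → [0,0,-1,4]
  row3 -= -3·row1 → [0,0,5,-15]
  row3 -= -5·row2 → [0,0,0,5]

L=[[1,0,0,0],[1,1,0,0],[-2,-4,1,0],[1,-3,-5,1]] U=[[-4,4,3,2],[0,2,4,-1],[0,0,-1,4],[0,0,0,5]]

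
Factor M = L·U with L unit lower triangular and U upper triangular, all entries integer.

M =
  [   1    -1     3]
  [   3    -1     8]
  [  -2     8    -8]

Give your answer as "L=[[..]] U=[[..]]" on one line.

  row1 -= 3·row0 → [0,2,-1]
  row2 -= -2·row0 → [0,6,-2]
  row2 -= 3·row1 → [0,0,1]

L=[[1,0,0],[3,1,0],[-2,3,1]] U=[[1,-1,3],[0,2,-1],[0,0,1]]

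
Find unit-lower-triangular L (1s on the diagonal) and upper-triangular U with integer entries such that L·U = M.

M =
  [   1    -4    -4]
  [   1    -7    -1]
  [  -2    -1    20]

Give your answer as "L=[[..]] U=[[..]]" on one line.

  row1 -= 1·row0 → [0,-3,3]
  row2 -= -2·row0 → [0,-9,12]
  row2 -= 3·row1 → [0,0,3]

L=[[1,0,0],[1,1,0],[-2,3,1]] U=[[1,-4,-4],[0,-3,3],[0,0,3]]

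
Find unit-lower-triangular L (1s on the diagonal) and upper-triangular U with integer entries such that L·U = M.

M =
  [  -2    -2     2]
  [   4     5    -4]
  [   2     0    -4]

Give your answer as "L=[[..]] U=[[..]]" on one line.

  R1 -= -2·R0 → [0,1,0]
  R2 -= -1·R0 → [0,-2,-2]
  R2 -= -2·R1 → [0,0,-2]

L=[[1,0,0],[-2,1,0],[-1,-2,1]] U=[[-2,-2,2],[0,1,0],[0,0,-2]]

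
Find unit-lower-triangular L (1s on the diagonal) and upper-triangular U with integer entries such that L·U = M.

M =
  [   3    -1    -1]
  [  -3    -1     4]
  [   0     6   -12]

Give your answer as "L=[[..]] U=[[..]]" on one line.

  R1 -= -1·R0 → [0,-2,3]
  R2 -= 0·R0 → [0,6,-12]
  R2 -= -3·R1 → [0,0,-3]

L=[[1,0,0],[-1,1,0],[0,-3,1]] U=[[3,-1,-1],[0,-2,3],[0,0,-3]]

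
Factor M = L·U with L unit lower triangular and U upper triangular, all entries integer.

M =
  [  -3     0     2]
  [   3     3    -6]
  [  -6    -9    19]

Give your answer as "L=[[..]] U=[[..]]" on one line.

  r1 -= -1·r0 → [0,3,-4]
  r2 -= 2·r0 → [0,-9,15]
  r2 -= -3·r1 → [0,0,3]

L=[[1,0,0],[-1,1,0],[2,-3,1]] U=[[-3,0,2],[0,3,-4],[0,0,3]]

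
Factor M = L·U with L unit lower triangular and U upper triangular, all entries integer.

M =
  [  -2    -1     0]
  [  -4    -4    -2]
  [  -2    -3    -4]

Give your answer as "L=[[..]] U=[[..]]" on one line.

L=[[1,0,0],[2,1,0],[1,1,1]] U=[[-2,-1,0],[0,-2,-2],[0,0,-2]]

  row1 -= 2·row0 → [0,-2,-2]
  row2 -= 1·row0 → [0,-2,-4]
  row2 -= 1·row1 → [0,0,-2]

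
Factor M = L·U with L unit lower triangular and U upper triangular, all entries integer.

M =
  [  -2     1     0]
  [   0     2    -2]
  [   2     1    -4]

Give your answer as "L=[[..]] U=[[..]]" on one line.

L=[[1,0,0],[0,1,0],[-1,1,1]] U=[[-2,1,0],[0,2,-2],[0,0,-2]]

  R1 -= 0·R0 → [0,2,-2]
  R2 -= -1·R0 → [0,2,-4]
  R2 -= 1·R1 → [0,0,-2]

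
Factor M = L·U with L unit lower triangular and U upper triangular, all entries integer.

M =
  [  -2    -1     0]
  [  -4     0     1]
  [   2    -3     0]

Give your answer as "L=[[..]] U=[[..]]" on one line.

  r1 -= 2·r0 → [0,2,1]
  r2 -= -1·r0 → [0,-4,0]
  r2 -= -2·r1 → [0,0,2]

L=[[1,0,0],[2,1,0],[-1,-2,1]] U=[[-2,-1,0],[0,2,1],[0,0,2]]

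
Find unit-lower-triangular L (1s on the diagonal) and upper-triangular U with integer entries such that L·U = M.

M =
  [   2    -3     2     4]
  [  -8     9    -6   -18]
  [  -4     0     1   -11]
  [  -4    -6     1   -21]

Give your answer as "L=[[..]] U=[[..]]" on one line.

  R1 -= -4·R0 → [0,-3,2,-2]
  R2 -= -2·R0 → [0,-6,5,-3]
  R3 -= -2·R0 → [0,-12,5,-13]
  R2 -= 2·R1 → [0,0,1,1]
  R3 -= 4·R1 → [0,0,-3,-5]
  R3 -= -3·R2 → [0,0,0,-2]

L=[[1,0,0,0],[-4,1,0,0],[-2,2,1,0],[-2,4,-3,1]] U=[[2,-3,2,4],[0,-3,2,-2],[0,0,1,1],[0,0,0,-2]]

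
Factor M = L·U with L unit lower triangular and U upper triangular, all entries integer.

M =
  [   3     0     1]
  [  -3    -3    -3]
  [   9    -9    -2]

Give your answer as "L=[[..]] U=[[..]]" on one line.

L=[[1,0,0],[-1,1,0],[3,3,1]] U=[[3,0,1],[0,-3,-2],[0,0,1]]

  row1 -= -1·row0 → [0,-3,-2]
  row2 -= 3·row0 → [0,-9,-5]
  row2 -= 3·row1 → [0,0,1]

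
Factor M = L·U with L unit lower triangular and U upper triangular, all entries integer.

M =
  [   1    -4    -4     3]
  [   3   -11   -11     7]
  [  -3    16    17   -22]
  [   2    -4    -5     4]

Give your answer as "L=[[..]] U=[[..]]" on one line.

  R1 -= 3·R0 → [0,1,1,-2]
  R2 -= -3·R0 → [0,4,5,-13]
  R3 -= 2·R0 → [0,4,3,-2]
  R2 -= 4·R1 → [0,0,1,-5]
  R3 -= 4·R1 → [0,0,-1,6]
  R3 -= -1·R2 → [0,0,0,1]

L=[[1,0,0,0],[3,1,0,0],[-3,4,1,0],[2,4,-1,1]] U=[[1,-4,-4,3],[0,1,1,-2],[0,0,1,-5],[0,0,0,1]]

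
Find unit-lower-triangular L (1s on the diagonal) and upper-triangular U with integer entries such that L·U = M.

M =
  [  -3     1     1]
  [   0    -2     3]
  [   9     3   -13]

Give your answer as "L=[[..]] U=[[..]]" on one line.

L=[[1,0,0],[0,1,0],[-3,-3,1]] U=[[-3,1,1],[0,-2,3],[0,0,-1]]

  row1 -= 0·row0 → [0,-2,3]
  row2 -= -3·row0 → [0,6,-10]
  row2 -= -3·row1 → [0,0,-1]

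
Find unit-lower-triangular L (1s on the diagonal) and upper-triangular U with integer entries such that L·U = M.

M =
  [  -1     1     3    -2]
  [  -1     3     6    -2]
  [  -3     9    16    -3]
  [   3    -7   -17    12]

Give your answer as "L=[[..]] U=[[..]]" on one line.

  row1 -= 1·row0 → [0,2,3,0]
  row2 -= 3·row0 → [0,6,7,3]
  row3 -= -3·row0 → [0,-4,-8,6]
  row2 -= 3·row1 → [0,0,-2,3]
  row3 -= -2·row1 → [0,0,-2,6]
  row3 -= 1·row2 → [0,0,0,3]

L=[[1,0,0,0],[1,1,0,0],[3,3,1,0],[-3,-2,1,1]] U=[[-1,1,3,-2],[0,2,3,0],[0,0,-2,3],[0,0,0,3]]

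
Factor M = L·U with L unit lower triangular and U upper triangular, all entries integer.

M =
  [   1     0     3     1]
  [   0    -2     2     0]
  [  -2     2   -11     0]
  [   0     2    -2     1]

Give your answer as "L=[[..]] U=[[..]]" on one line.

L=[[1,0,0,0],[0,1,0,0],[-2,-1,1,0],[0,-1,0,1]] U=[[1,0,3,1],[0,-2,2,0],[0,0,-3,2],[0,0,0,1]]

  r1 -= 0·r0 → [0,-2,2,0]
  r2 -= -2·r0 → [0,2,-5,2]
  r3 -= 0·r0 → [0,2,-2,1]
  r2 -= -1·r1 → [0,0,-3,2]
  r3 -= -1·r1 → [0,0,0,1]
  r3 -= 0·r2 → [0,0,0,1]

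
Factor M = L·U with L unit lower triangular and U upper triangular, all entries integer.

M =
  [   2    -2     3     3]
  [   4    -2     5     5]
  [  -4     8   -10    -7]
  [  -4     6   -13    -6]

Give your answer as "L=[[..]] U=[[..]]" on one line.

L=[[1,0,0,0],[2,1,0,0],[-2,2,1,0],[-2,1,3,1]] U=[[2,-2,3,3],[0,2,-1,-1],[0,0,-2,1],[0,0,0,-2]]

  row1 -= 2·row0 → [0,2,-1,-1]
  row2 -= -2·row0 → [0,4,-4,-1]
  row3 -= -2·row0 → [0,2,-7,0]
  row2 -= 2·row1 → [0,0,-2,1]
  row3 -= 1·row1 → [0,0,-6,1]
  row3 -= 3·row2 → [0,0,0,-2]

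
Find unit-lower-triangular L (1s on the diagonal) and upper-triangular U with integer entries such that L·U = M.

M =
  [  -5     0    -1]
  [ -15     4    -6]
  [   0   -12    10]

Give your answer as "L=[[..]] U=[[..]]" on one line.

  row1 -= 3·row0 → [0,4,-3]
  row2 -= 0·row0 → [0,-12,10]
  row2 -= -3·row1 → [0,0,1]

L=[[1,0,0],[3,1,0],[0,-3,1]] U=[[-5,0,-1],[0,4,-3],[0,0,1]]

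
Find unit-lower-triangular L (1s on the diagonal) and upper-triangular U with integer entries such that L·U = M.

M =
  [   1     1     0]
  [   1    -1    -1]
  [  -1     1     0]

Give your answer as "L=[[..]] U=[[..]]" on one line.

L=[[1,0,0],[1,1,0],[-1,-1,1]] U=[[1,1,0],[0,-2,-1],[0,0,-1]]

  row1 -= 1·row0 → [0,-2,-1]
  row2 -= -1·row0 → [0,2,0]
  row2 -= -1·row1 → [0,0,-1]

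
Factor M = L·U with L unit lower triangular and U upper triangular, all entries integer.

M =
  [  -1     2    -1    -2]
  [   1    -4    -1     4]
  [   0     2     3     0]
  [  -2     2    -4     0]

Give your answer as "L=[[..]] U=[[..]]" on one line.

L=[[1,0,0,0],[-1,1,0,0],[0,-1,1,0],[2,1,0,1]] U=[[-1,2,-1,-2],[0,-2,-2,2],[0,0,1,2],[0,0,0,2]]

  r1 -= -1·r0 → [0,-2,-2,2]
  r2 -= 0·r0 → [0,2,3,0]
  r3 -= 2·r0 → [0,-2,-2,4]
  r2 -= -1·r1 → [0,0,1,2]
  r3 -= 1·r1 → [0,0,0,2]
  r3 -= 0·r2 → [0,0,0,2]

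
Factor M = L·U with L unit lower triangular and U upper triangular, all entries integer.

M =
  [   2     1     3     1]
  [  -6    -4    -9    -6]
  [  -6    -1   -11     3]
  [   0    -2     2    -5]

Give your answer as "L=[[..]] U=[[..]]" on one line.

  row1 -= -3·row0 → [0,-1,0,-3]
  row2 -= -3·row0 → [0,2,-2,6]
  row3 -= 0·row0 → [0,-2,2,-5]
  row2 -= -2·row1 → [0,0,-2,0]
  row3 -= 2·row1 → [0,0,2,1]
  row3 -= -1·row2 → [0,0,0,1]

L=[[1,0,0,0],[-3,1,0,0],[-3,-2,1,0],[0,2,-1,1]] U=[[2,1,3,1],[0,-1,0,-3],[0,0,-2,0],[0,0,0,1]]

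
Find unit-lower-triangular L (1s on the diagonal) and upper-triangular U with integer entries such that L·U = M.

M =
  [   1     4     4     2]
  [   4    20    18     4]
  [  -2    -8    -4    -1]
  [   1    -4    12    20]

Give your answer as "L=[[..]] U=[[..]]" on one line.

  R1 -= 4·R0 → [0,4,2,-4]
  R2 -= -2·R0 → [0,0,4,3]
  R3 -= 1·R0 → [0,-8,8,18]
  R2 -= 0·R1 → [0,0,4,3]
  R3 -= -2·R1 → [0,0,12,10]
  R3 -= 3·R2 → [0,0,0,1]

L=[[1,0,0,0],[4,1,0,0],[-2,0,1,0],[1,-2,3,1]] U=[[1,4,4,2],[0,4,2,-4],[0,0,4,3],[0,0,0,1]]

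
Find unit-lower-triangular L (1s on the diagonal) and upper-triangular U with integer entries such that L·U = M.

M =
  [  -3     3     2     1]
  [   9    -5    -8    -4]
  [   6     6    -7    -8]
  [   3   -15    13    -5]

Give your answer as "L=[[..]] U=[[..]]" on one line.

  row1 -= -3·row0 → [0,4,-2,-1]
  row2 -= -2·row0 → [0,12,-3,-6]
  row3 -= -1·row0 → [0,-12,15,-4]
  row2 -= 3·row1 → [0,0,3,-3]
  row3 -= -3·row1 → [0,0,9,-7]
  row3 -= 3·row2 → [0,0,0,2]

L=[[1,0,0,0],[-3,1,0,0],[-2,3,1,0],[-1,-3,3,1]] U=[[-3,3,2,1],[0,4,-2,-1],[0,0,3,-3],[0,0,0,2]]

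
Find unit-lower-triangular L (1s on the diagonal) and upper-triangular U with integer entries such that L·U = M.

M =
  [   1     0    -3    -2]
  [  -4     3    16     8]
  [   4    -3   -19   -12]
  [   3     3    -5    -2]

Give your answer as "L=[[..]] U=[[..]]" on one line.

L=[[1,0,0,0],[-4,1,0,0],[4,-1,1,0],[3,1,0,1]] U=[[1,0,-3,-2],[0,3,4,0],[0,0,-3,-4],[0,0,0,4]]

  r1 -= -4·r0 → [0,3,4,0]
  r2 -= 4·r0 → [0,-3,-7,-4]
  r3 -= 3·r0 → [0,3,4,4]
  r2 -= -1·r1 → [0,0,-3,-4]
  r3 -= 1·r1 → [0,0,0,4]
  r3 -= 0·r2 → [0,0,0,4]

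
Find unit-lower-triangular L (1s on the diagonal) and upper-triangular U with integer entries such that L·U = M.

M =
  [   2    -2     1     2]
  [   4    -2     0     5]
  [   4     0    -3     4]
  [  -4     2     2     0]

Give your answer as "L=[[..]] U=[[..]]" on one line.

  row1 -= 2·row0 → [0,2,-2,1]
  row2 -= 2·row0 → [0,4,-5,0]
  row3 -= -2·row0 → [0,-2,4,4]
  row2 -= 2·row1 → [0,0,-1,-2]
  row3 -= -1·row1 → [0,0,2,5]
  row3 -= -2·row2 → [0,0,0,1]

L=[[1,0,0,0],[2,1,0,0],[2,2,1,0],[-2,-1,-2,1]] U=[[2,-2,1,2],[0,2,-2,1],[0,0,-1,-2],[0,0,0,1]]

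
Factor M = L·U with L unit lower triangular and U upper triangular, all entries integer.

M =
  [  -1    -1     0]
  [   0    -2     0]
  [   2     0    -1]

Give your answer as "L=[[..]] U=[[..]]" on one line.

  R1 -= 0·R0 → [0,-2,0]
  R2 -= -2·R0 → [0,-2,-1]
  R2 -= 1·R1 → [0,0,-1]

L=[[1,0,0],[0,1,0],[-2,1,1]] U=[[-1,-1,0],[0,-2,0],[0,0,-1]]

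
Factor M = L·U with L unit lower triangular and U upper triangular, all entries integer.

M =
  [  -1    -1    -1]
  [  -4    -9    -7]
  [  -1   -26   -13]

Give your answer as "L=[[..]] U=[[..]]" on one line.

L=[[1,0,0],[4,1,0],[1,5,1]] U=[[-1,-1,-1],[0,-5,-3],[0,0,3]]

  row1 -= 4·row0 → [0,-5,-3]
  row2 -= 1·row0 → [0,-25,-12]
  row2 -= 5·row1 → [0,0,3]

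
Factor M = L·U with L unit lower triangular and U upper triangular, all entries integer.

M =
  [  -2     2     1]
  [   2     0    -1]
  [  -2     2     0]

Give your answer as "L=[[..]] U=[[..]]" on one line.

  row1 -= -1·row0 → [0,2,0]
  row2 -= 1·row0 → [0,0,-1]
  row2 -= 0·row1 → [0,0,-1]

L=[[1,0,0],[-1,1,0],[1,0,1]] U=[[-2,2,1],[0,2,0],[0,0,-1]]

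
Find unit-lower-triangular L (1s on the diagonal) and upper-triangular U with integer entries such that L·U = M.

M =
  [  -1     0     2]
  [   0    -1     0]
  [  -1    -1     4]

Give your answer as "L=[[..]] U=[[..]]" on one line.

  row1 -= 0·row0 → [0,-1,0]
  row2 -= 1·row0 → [0,-1,2]
  row2 -= 1·row1 → [0,0,2]

L=[[1,0,0],[0,1,0],[1,1,1]] U=[[-1,0,2],[0,-1,0],[0,0,2]]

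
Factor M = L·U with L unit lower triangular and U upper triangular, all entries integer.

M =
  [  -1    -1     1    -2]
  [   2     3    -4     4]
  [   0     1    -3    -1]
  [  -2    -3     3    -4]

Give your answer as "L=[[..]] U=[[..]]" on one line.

L=[[1,0,0,0],[-2,1,0,0],[0,1,1,0],[2,-1,1,1]] U=[[-1,-1,1,-2],[0,1,-2,0],[0,0,-1,-1],[0,0,0,1]]

  R1 -= -2·R0 → [0,1,-2,0]
  R2 -= 0·R0 → [0,1,-3,-1]
  R3 -= 2·R0 → [0,-1,1,0]
  R2 -= 1·R1 → [0,0,-1,-1]
  R3 -= -1·R1 → [0,0,-1,0]
  R3 -= 1·R2 → [0,0,0,1]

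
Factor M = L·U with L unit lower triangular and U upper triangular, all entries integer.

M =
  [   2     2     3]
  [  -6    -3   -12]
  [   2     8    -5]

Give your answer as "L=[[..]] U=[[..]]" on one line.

L=[[1,0,0],[-3,1,0],[1,2,1]] U=[[2,2,3],[0,3,-3],[0,0,-2]]

  r1 -= -3·r0 → [0,3,-3]
  r2 -= 1·r0 → [0,6,-8]
  r2 -= 2·r1 → [0,0,-2]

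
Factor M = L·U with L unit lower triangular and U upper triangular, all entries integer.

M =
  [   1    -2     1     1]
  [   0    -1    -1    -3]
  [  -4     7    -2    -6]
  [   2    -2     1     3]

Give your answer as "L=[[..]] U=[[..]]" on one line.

  R1 -= 0·R0 → [0,-1,-1,-3]
  R2 -= -4·R0 → [0,-1,2,-2]
  R3 -= 2·R0 → [0,2,-1,1]
  R2 -= 1·R1 → [0,0,3,1]
  R3 -= -2·R1 → [0,0,-3,-5]
  R3 -= -1·R2 → [0,0,0,-4]

L=[[1,0,0,0],[0,1,0,0],[-4,1,1,0],[2,-2,-1,1]] U=[[1,-2,1,1],[0,-1,-1,-3],[0,0,3,1],[0,0,0,-4]]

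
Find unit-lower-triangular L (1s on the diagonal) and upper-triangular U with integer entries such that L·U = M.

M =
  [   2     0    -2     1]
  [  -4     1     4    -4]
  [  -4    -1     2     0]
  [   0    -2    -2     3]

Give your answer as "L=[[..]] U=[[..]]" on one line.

  R1 -= -2·R0 → [0,1,0,-2]
  R2 -= -2·R0 → [0,-1,-2,2]
  R3 -= 0·R0 → [0,-2,-2,3]
  R2 -= -1·R1 → [0,0,-2,0]
  R3 -= -2·R1 → [0,0,-2,-1]
  R3 -= 1·R2 → [0,0,0,-1]

L=[[1,0,0,0],[-2,1,0,0],[-2,-1,1,0],[0,-2,1,1]] U=[[2,0,-2,1],[0,1,0,-2],[0,0,-2,0],[0,0,0,-1]]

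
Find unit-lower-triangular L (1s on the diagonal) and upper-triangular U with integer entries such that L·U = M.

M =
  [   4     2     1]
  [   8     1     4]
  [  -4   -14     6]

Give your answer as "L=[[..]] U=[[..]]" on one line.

  row1 -= 2·row0 → [0,-3,2]
  row2 -= -1·row0 → [0,-12,7]
  row2 -= 4·row1 → [0,0,-1]

L=[[1,0,0],[2,1,0],[-1,4,1]] U=[[4,2,1],[0,-3,2],[0,0,-1]]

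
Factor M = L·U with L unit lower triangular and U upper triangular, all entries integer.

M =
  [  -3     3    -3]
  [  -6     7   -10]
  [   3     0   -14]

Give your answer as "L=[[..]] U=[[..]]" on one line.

  row1 -= 2·row0 → [0,1,-4]
  row2 -= -1·row0 → [0,3,-17]
  row2 -= 3·row1 → [0,0,-5]

L=[[1,0,0],[2,1,0],[-1,3,1]] U=[[-3,3,-3],[0,1,-4],[0,0,-5]]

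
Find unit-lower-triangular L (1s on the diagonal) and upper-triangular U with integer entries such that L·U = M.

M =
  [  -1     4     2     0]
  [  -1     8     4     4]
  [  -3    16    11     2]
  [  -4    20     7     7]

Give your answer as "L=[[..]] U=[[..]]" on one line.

  r1 -= 1·r0 → [0,4,2,4]
  r2 -= 3·r0 → [0,4,5,2]
  r3 -= 4·r0 → [0,4,-1,7]
  r2 -= 1·r1 → [0,0,3,-2]
  r3 -= 1·r1 → [0,0,-3,3]
  r3 -= -1·r2 → [0,0,0,1]

L=[[1,0,0,0],[1,1,0,0],[3,1,1,0],[4,1,-1,1]] U=[[-1,4,2,0],[0,4,2,4],[0,0,3,-2],[0,0,0,1]]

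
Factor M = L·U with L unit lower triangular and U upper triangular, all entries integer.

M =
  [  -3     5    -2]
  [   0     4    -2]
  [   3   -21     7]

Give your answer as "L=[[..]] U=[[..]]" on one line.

  row1 -= 0·row0 → [0,4,-2]
  row2 -= -1·row0 → [0,-16,5]
  row2 -= -4·row1 → [0,0,-3]

L=[[1,0,0],[0,1,0],[-1,-4,1]] U=[[-3,5,-2],[0,4,-2],[0,0,-3]]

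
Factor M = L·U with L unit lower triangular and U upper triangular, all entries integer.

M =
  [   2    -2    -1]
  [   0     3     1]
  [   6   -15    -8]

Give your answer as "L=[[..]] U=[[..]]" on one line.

  R1 -= 0·R0 → [0,3,1]
  R2 -= 3·R0 → [0,-9,-5]
  R2 -= -3·R1 → [0,0,-2]

L=[[1,0,0],[0,1,0],[3,-3,1]] U=[[2,-2,-1],[0,3,1],[0,0,-2]]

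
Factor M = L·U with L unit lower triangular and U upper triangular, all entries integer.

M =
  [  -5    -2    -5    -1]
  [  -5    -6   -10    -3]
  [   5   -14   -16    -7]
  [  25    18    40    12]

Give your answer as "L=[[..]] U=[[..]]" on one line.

  row1 -= 1·row0 → [0,-4,-5,-2]
  row2 -= -1·row0 → [0,-16,-21,-8]
  row3 -= -5·row0 → [0,8,15,7]
  row2 -= 4·row1 → [0,0,-1,0]
  row3 -= -2·row1 → [0,0,5,3]
  row3 -= -5·row2 → [0,0,0,3]

L=[[1,0,0,0],[1,1,0,0],[-1,4,1,0],[-5,-2,-5,1]] U=[[-5,-2,-5,-1],[0,-4,-5,-2],[0,0,-1,0],[0,0,0,3]]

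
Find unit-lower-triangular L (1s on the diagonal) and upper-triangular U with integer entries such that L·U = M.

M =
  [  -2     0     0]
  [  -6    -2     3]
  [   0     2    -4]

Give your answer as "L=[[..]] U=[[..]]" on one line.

  r1 -= 3·r0 → [0,-2,3]
  r2 -= 0·r0 → [0,2,-4]
  r2 -= -1·r1 → [0,0,-1]

L=[[1,0,0],[3,1,0],[0,-1,1]] U=[[-2,0,0],[0,-2,3],[0,0,-1]]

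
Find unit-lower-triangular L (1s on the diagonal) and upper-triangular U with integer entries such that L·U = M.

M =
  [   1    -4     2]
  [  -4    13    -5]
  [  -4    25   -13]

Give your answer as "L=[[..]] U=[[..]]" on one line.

L=[[1,0,0],[-4,1,0],[-4,-3,1]] U=[[1,-4,2],[0,-3,3],[0,0,4]]

  row1 -= -4·row0 → [0,-3,3]
  row2 -= -4·row0 → [0,9,-5]
  row2 -= -3·row1 → [0,0,4]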